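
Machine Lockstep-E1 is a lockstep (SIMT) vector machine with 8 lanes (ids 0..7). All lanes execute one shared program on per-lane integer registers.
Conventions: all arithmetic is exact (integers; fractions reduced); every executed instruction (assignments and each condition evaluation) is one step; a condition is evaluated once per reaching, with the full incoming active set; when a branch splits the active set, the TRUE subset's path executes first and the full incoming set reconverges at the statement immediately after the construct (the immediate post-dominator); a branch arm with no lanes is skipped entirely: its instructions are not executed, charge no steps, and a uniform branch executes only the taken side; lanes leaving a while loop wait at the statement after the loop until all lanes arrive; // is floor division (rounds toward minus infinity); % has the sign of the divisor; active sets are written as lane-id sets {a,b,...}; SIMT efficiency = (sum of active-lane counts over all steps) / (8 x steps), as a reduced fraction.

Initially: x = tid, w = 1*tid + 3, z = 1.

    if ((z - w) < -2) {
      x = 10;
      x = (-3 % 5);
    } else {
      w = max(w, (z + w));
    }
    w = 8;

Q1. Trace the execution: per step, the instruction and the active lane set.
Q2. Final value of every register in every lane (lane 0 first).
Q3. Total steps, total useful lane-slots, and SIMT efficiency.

step 0: eval ((z - w) < -2)          {0,1,2,3,4,5,6,7}
step 1: x <- 10                      {1,2,3,4,5,6,7}
step 2: x <- (-3 % 5)                {1,2,3,4,5,6,7}
step 3: w <- max(w, (z + w))         {0}
step 4: w <- 8                       {0,1,2,3,4,5,6,7}

Answer: 5 steps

x: 0,2,2,2,2,2,2,2
w: 8,8,8,8,8,8,8,8
z: 1,1,1,1,1,1,1,1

steps = 5; useful = 31; efficiency = 31/40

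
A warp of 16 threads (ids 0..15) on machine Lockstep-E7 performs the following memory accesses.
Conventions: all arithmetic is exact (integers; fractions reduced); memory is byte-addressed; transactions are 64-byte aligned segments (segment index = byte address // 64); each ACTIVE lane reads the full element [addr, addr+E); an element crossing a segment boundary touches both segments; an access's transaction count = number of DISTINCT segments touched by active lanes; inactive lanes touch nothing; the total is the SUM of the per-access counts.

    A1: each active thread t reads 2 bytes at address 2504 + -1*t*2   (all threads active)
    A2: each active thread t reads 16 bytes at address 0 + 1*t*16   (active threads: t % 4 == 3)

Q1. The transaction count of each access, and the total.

A1: 2 transactions
A2: 4 transactions

Answer: 2,4; total 6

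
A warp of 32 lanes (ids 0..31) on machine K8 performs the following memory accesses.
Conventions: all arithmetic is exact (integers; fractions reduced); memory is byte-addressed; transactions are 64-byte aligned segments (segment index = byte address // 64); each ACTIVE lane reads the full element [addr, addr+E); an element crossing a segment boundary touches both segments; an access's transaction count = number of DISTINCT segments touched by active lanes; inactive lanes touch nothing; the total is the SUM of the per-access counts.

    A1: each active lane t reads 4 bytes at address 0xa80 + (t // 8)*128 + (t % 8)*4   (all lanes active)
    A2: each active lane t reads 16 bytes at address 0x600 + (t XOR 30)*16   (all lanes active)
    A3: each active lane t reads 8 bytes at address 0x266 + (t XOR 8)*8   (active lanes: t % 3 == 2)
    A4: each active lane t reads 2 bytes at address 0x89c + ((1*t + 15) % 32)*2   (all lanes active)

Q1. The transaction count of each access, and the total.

A1: 4 transactions
A2: 8 transactions
A3: 5 transactions
A4: 2 transactions

Answer: 4,8,5,2; total 19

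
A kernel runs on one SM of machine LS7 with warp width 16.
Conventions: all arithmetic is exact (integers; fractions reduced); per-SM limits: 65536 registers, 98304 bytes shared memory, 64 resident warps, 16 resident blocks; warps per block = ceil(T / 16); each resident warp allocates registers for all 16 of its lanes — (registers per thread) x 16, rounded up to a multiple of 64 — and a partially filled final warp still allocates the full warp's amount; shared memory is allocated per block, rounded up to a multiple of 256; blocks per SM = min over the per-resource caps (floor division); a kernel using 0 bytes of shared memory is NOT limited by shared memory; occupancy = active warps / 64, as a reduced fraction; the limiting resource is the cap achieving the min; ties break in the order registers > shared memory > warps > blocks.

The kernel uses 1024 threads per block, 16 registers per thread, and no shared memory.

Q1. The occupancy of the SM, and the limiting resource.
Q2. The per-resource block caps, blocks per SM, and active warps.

Answer: occupancy 1, limited by warps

registers: 4 blocks
shared memory: no limit (kernel uses none)
warps: 1 block
blocks: 16 blocks

Answer: 1 block, 64 active warps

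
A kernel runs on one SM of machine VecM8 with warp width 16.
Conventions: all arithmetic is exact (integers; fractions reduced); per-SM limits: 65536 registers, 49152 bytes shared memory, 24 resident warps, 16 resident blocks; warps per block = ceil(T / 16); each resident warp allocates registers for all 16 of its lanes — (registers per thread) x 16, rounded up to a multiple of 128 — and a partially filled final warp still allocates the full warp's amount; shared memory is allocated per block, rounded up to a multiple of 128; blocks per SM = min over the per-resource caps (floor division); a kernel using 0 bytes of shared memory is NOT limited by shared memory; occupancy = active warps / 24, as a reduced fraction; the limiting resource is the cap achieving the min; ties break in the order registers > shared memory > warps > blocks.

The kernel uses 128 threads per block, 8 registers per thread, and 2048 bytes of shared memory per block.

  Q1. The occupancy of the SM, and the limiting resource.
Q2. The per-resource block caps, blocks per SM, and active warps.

Answer: occupancy 1, limited by warps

registers: 64 blocks
shared memory: 24 blocks
warps: 3 blocks
blocks: 16 blocks

Answer: 3 blocks, 24 active warps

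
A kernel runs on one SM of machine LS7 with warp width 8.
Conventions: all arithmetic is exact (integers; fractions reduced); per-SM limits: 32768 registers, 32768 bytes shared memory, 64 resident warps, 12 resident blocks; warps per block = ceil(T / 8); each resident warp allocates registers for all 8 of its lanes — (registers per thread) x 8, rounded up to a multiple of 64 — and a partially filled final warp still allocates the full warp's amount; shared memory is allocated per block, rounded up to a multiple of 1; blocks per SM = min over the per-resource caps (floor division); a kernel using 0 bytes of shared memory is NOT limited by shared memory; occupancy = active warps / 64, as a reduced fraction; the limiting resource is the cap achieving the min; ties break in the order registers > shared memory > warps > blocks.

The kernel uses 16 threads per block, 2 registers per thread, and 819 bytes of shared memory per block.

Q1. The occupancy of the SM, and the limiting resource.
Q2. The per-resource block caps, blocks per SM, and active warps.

Answer: occupancy 3/8, limited by blocks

registers: 256 blocks
shared memory: 40 blocks
warps: 32 blocks
blocks: 12 blocks

Answer: 12 blocks, 24 active warps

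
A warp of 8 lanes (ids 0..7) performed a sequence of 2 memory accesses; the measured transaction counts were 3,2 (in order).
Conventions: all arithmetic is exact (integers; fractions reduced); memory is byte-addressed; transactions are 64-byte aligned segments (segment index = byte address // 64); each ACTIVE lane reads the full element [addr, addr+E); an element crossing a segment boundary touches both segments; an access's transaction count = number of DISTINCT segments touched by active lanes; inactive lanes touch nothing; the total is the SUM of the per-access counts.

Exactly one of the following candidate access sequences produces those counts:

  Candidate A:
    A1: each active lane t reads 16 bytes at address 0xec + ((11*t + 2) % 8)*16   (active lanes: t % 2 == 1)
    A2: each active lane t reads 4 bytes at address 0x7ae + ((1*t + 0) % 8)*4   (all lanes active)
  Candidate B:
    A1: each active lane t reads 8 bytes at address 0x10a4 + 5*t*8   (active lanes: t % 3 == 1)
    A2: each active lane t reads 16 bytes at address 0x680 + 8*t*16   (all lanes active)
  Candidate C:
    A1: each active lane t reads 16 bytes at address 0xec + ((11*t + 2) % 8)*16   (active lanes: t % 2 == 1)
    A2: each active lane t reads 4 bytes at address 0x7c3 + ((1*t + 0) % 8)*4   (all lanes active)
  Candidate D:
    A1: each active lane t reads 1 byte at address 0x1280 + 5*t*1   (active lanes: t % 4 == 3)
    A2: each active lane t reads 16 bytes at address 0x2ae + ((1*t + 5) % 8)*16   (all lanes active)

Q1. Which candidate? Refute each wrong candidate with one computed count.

B: A1 gives 4 transactions, not 3
C: A2 gives 1 transaction, not 2
D: A1 gives 1 transaction, not 3
A: all counts match (3,2)

Answer: A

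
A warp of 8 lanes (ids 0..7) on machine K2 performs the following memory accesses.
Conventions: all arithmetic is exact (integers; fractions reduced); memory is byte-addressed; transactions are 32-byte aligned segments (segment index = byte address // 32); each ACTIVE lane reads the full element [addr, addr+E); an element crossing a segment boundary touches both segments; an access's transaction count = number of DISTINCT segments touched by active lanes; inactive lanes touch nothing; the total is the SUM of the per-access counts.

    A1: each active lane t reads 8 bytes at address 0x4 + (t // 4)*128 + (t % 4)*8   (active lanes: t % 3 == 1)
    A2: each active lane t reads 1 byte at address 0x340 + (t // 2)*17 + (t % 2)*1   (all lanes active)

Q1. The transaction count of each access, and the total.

A1: 3 transactions
A2: 2 transactions

Answer: 3,2; total 5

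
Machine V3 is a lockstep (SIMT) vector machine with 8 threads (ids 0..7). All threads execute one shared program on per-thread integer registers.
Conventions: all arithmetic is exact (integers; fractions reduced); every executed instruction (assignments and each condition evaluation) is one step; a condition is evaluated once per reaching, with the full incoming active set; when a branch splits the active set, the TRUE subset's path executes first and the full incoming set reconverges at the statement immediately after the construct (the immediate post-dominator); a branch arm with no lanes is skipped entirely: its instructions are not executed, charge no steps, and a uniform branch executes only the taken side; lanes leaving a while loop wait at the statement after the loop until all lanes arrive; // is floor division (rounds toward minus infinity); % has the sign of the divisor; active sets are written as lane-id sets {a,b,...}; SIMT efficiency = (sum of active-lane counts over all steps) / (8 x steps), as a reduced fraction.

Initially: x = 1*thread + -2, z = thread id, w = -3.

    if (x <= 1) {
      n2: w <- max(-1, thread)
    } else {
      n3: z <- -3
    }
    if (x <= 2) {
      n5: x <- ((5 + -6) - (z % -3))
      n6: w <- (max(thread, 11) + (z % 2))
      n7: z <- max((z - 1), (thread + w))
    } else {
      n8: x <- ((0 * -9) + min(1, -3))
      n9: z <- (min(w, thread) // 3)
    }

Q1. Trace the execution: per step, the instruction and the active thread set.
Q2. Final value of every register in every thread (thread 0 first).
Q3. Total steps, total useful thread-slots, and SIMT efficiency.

step 0: eval (x <= 1)                {0,1,2,3,4,5,6,7}
step 1: w <- max(-1, thread)         {0,1,2,3}
step 2: z <- -3                      {4,5,6,7}
step 3: eval (x <= 2)                {0,1,2,3,4,5,6,7}
step 4: x <- ((5 + -6) - (z % -3))   {0,1,2,3,4}
step 5: w <- (max(thread, 11) + (z % 2)) {0,1,2,3,4}
step 6: z <- max((z - 1), (thread + w)) {0,1,2,3,4}
step 7: x <- ((0 * -9) + min(1, -3)) {5,6,7}
step 8: z <- (min(w, thread) // 3)   {5,6,7}

Answer: 9 steps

x: -1,1,0,-1,-1,-3,-3,-3
z: 11,13,13,15,16,-1,-1,-1
w: 11,12,11,12,12,-3,-3,-3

steps = 9; useful = 45; efficiency = 45/72 = 5/8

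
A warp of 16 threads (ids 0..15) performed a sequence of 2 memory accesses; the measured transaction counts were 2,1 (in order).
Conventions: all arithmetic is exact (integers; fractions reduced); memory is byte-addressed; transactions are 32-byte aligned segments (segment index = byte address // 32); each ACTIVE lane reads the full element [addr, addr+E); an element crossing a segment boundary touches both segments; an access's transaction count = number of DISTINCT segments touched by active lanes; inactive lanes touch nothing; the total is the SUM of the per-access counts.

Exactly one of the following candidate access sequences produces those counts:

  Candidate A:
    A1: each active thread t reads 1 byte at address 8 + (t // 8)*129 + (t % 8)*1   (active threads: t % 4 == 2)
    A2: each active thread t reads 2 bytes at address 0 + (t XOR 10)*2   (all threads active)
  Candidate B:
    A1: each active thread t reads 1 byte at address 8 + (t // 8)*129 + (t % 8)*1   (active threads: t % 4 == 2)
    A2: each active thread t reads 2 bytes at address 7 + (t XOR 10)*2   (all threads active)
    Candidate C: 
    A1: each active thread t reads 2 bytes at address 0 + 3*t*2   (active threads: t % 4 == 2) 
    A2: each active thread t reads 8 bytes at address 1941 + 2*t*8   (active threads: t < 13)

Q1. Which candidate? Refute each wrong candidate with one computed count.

B: A2 gives 2 transactions, not 1
C: A1 gives 3 transactions, not 2
A: all counts match (2,1)

Answer: A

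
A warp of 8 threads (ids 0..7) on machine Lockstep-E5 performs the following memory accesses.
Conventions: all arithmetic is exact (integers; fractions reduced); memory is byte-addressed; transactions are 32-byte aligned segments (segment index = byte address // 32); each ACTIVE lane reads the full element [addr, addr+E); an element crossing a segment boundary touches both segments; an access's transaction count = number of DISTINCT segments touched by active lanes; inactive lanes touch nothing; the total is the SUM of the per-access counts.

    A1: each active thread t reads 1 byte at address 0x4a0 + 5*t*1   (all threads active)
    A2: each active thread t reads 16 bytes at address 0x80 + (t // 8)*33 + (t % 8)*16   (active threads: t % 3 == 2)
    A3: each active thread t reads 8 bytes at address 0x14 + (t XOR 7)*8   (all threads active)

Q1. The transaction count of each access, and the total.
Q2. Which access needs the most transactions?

A1: 2 transactions
A2: 2 transactions
A3: 3 transactions

Answer: 2,2,3; total 7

Answer: A3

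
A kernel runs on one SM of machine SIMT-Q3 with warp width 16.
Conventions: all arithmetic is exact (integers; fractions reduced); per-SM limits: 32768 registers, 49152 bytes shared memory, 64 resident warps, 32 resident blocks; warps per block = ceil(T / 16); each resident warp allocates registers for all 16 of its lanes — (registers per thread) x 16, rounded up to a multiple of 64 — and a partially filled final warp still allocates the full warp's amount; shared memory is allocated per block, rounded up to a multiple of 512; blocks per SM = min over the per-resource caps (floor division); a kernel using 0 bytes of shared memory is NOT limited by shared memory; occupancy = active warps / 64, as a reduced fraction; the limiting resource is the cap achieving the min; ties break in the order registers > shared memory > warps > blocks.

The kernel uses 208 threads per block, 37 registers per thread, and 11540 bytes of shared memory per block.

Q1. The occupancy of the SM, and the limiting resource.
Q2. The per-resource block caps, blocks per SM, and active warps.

Answer: occupancy 39/64, limited by registers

registers: 3 blocks
shared memory: 4 blocks
warps: 4 blocks
blocks: 32 blocks

Answer: 3 blocks, 39 active warps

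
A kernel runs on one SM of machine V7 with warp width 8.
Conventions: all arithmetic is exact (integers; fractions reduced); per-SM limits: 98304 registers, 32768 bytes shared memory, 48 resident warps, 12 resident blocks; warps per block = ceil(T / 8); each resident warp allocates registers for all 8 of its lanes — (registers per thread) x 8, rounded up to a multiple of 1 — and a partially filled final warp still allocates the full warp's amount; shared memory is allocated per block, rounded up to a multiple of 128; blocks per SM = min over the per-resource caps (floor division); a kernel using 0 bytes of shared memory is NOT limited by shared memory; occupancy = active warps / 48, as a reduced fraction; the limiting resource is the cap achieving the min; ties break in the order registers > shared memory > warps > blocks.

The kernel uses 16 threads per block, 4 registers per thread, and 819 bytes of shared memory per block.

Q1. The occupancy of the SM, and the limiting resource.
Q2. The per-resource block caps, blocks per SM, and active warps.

Answer: occupancy 1/2, limited by blocks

registers: 1536 blocks
shared memory: 36 blocks
warps: 24 blocks
blocks: 12 blocks

Answer: 12 blocks, 24 active warps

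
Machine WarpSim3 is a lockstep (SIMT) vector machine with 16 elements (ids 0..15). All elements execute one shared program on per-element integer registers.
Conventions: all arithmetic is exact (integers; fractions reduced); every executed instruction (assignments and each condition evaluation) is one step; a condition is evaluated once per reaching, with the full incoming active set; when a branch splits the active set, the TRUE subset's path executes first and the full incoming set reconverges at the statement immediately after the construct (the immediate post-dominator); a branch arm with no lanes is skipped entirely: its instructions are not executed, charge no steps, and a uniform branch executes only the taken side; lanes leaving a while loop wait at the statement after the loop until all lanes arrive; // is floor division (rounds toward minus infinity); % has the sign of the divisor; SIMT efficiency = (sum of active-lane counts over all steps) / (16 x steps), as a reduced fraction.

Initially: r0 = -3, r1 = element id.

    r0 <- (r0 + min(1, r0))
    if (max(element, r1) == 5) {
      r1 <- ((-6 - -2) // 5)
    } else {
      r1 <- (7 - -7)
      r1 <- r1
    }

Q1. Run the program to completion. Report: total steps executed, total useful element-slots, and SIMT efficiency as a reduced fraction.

Answer: 5 steps, 63 useful, 63/80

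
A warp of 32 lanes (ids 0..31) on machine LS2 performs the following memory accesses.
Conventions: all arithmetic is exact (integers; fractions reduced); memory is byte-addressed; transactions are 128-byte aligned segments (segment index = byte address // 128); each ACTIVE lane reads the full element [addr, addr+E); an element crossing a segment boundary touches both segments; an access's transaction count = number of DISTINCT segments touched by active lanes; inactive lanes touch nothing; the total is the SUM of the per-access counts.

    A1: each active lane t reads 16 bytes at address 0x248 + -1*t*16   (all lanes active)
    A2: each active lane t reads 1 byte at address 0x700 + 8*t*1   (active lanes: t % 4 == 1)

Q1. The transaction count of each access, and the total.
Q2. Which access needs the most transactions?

A1: 5 transactions
A2: 2 transactions

Answer: 5,2; total 7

Answer: A1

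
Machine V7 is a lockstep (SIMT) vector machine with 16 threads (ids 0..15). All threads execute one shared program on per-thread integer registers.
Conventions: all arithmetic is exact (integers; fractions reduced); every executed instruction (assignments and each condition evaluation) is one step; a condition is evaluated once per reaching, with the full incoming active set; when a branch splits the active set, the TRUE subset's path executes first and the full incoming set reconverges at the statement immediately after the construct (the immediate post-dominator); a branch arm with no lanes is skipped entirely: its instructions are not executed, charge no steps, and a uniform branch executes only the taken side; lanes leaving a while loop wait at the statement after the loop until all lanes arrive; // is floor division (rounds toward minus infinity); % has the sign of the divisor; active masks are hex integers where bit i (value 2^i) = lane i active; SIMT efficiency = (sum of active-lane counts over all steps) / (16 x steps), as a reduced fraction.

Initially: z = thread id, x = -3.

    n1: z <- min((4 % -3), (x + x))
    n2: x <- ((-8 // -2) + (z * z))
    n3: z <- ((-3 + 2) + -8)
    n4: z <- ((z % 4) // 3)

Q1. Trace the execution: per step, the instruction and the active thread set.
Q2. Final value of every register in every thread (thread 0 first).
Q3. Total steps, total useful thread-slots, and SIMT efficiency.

step 0: z <- min((4 % -3), (x + x))  0xffff
step 1: x <- ((-8 // -2) + (z * z))  0xffff
step 2: z <- ((-3 + 2) + -8)         0xffff
step 3: z <- ((z % 4) // 3)          0xffff

Answer: 4 steps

z: 1,1,1,1,1,1,1,1,1,1,1,1,1,1,1,1
x: 40,40,40,40,40,40,40,40,40,40,40,40,40,40,40,40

steps = 4; useful = 64; efficiency = 64/64 = 1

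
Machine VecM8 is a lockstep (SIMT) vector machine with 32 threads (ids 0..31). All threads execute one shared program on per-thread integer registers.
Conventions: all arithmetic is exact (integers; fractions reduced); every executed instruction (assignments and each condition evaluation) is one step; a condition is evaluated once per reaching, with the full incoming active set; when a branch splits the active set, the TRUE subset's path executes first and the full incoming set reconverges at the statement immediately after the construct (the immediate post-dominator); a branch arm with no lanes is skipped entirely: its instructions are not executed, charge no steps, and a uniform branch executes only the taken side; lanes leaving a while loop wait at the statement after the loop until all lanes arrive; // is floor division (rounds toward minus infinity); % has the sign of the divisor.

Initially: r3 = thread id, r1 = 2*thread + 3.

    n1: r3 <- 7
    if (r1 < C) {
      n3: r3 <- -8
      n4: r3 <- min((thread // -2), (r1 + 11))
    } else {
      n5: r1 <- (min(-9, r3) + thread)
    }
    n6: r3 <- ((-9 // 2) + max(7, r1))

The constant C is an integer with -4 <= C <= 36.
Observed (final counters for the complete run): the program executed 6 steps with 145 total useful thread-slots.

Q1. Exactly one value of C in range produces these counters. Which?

Answer: C = 36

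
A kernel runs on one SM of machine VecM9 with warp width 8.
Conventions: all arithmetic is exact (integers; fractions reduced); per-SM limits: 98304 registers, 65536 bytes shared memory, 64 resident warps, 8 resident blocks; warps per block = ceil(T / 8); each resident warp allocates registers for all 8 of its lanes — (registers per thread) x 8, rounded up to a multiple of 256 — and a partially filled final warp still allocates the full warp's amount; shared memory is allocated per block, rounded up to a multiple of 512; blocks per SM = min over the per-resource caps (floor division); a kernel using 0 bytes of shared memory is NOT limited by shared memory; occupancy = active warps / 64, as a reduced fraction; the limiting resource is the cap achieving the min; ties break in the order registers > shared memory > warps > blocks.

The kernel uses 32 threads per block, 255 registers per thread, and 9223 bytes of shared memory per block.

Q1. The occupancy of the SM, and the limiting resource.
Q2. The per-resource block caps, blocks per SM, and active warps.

Answer: occupancy 3/8, limited by shared memory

registers: 12 blocks
shared memory: 6 blocks
warps: 16 blocks
blocks: 8 blocks

Answer: 6 blocks, 24 active warps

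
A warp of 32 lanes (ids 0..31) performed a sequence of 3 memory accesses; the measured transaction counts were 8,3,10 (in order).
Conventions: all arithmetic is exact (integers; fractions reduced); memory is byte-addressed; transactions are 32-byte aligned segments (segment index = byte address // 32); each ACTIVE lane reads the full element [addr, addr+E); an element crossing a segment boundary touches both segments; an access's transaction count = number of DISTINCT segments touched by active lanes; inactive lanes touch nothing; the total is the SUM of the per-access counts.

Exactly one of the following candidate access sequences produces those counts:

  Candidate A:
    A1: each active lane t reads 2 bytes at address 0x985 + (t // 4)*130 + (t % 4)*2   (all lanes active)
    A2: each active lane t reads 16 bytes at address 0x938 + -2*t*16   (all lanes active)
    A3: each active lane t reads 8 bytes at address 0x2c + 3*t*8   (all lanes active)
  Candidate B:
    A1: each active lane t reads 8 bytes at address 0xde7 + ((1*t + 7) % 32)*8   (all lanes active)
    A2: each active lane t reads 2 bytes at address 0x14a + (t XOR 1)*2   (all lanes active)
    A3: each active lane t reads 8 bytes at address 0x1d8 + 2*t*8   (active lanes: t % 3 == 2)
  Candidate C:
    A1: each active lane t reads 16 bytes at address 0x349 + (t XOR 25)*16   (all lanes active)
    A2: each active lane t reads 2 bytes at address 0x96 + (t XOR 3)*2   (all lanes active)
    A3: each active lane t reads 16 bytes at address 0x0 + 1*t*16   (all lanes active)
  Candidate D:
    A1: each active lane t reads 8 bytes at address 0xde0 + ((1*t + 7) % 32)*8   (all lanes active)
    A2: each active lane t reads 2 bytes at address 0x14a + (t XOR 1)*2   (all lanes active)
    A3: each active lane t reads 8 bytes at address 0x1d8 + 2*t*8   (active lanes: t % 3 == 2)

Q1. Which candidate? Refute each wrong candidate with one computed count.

A: A2 gives 33 transactions, not 3
B: A1 gives 9 transactions, not 8
C: A1 gives 17 transactions, not 8
D: all counts match (8,3,10)

Answer: D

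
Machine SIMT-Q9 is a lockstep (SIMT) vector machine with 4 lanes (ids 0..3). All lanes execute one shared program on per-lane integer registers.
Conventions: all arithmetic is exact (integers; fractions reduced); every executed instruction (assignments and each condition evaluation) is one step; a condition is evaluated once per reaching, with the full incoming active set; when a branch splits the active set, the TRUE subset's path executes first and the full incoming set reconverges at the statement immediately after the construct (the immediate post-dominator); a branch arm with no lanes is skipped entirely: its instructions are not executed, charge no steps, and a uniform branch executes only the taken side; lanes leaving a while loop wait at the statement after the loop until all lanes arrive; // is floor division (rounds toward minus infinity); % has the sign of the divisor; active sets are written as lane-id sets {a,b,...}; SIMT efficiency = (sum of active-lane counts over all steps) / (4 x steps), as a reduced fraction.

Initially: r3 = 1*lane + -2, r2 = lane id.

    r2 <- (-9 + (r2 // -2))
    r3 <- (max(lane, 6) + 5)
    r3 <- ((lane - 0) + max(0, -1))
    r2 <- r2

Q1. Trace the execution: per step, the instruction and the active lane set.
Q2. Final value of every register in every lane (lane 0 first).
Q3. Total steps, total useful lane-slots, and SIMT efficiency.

step 0: r2 <- (-9 + (r2 // -2))      {0,1,2,3}
step 1: r3 <- (max(lane, 6) + 5)     {0,1,2,3}
step 2: r3 <- ((lane - 0) + max(0, -1)) {0,1,2,3}
step 3: r2 <- r2                     {0,1,2,3}

Answer: 4 steps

r3: 0,1,2,3
r2: -9,-10,-10,-11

steps = 4; useful = 16; efficiency = 16/16 = 1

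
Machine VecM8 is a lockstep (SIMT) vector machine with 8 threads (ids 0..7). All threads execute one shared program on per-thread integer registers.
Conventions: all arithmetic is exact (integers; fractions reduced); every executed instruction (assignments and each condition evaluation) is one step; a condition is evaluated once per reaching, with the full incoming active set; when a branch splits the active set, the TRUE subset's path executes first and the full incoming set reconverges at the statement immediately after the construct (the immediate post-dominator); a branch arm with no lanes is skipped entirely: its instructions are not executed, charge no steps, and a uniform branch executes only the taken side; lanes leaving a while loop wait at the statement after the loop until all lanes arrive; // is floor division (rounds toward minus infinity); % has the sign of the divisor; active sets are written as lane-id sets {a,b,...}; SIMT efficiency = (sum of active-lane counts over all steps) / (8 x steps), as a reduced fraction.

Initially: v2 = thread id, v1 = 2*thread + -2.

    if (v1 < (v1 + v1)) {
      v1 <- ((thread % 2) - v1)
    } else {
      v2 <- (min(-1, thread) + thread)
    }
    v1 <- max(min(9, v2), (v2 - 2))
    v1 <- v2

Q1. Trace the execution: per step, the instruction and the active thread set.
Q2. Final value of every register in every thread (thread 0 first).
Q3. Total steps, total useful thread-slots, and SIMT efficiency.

step 0: eval (v1 < (v1 + v1))        {0,1,2,3,4,5,6,7}
step 1: v1 <- ((thread % 2) - v1)    {2,3,4,5,6,7}
step 2: v2 <- (min(-1, thread) + thread) {0,1}
step 3: v1 <- max(min(9, v2), (v2 - 2)) {0,1,2,3,4,5,6,7}
step 4: v1 <- v2                     {0,1,2,3,4,5,6,7}

Answer: 5 steps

v2: -1,0,2,3,4,5,6,7
v1: -1,0,2,3,4,5,6,7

steps = 5; useful = 32; efficiency = 32/40 = 4/5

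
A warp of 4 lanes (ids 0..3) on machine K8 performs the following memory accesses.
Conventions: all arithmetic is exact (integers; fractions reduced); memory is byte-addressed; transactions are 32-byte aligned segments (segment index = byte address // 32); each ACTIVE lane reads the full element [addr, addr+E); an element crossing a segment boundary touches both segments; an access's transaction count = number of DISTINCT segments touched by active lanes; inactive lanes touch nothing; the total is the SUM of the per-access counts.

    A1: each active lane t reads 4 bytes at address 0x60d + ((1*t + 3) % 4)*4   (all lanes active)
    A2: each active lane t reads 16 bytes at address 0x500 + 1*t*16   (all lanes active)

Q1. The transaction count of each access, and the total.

A1: 1 transaction
A2: 2 transactions

Answer: 1,2; total 3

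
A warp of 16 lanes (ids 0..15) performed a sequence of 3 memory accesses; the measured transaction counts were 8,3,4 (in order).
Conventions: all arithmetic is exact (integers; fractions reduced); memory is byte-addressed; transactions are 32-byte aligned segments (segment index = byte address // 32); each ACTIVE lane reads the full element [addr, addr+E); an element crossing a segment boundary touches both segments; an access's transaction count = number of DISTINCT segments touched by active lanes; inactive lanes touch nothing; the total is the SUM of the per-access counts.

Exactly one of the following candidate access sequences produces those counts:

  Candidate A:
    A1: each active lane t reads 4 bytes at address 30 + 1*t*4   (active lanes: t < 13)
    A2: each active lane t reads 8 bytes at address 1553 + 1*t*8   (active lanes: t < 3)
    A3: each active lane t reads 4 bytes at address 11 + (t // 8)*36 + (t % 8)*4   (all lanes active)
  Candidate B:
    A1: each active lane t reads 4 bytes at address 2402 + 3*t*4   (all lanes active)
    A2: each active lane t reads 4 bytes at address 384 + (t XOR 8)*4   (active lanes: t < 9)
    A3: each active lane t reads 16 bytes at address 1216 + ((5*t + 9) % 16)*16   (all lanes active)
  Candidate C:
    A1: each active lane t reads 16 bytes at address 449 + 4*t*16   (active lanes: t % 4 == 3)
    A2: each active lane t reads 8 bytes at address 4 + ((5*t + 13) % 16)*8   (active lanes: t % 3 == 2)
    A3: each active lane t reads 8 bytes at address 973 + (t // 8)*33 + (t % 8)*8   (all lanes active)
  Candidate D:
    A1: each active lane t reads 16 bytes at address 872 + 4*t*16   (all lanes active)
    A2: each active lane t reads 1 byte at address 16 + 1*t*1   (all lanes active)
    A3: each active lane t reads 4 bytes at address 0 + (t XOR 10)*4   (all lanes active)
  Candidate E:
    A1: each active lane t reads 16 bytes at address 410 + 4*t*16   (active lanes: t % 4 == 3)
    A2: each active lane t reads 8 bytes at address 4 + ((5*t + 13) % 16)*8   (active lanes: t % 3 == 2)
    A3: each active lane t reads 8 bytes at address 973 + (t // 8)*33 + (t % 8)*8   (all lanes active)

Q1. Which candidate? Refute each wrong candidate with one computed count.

A: A1 gives 3 transactions, not 8
B: A1 gives 6 transactions, not 8
C: A1 gives 4 transactions, not 8
D: A1 gives 16 transactions, not 8
E: all counts match (8,3,4)

Answer: E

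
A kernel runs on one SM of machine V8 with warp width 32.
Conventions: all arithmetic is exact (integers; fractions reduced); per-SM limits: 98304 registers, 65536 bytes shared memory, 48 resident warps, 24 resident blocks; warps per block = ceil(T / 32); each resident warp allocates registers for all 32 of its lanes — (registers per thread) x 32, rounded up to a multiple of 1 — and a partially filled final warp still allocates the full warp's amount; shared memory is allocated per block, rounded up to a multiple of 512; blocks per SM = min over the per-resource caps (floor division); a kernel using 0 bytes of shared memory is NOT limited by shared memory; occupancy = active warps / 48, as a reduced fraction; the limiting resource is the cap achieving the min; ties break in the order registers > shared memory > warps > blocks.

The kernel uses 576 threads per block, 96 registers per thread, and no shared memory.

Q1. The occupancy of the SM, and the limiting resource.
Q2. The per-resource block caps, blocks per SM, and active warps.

Answer: occupancy 3/8, limited by registers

registers: 1 block
shared memory: no limit (kernel uses none)
warps: 2 blocks
blocks: 24 blocks

Answer: 1 block, 18 active warps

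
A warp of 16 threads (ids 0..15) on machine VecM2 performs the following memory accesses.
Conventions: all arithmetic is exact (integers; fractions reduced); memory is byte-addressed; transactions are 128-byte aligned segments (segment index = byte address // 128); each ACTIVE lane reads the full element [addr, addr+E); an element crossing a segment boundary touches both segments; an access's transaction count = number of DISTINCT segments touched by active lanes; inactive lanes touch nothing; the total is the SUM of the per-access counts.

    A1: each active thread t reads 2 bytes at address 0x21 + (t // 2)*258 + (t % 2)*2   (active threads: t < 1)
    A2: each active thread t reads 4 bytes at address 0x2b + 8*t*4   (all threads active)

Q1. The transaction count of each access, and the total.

A1: 1 transaction
A2: 5 transactions

Answer: 1,5; total 6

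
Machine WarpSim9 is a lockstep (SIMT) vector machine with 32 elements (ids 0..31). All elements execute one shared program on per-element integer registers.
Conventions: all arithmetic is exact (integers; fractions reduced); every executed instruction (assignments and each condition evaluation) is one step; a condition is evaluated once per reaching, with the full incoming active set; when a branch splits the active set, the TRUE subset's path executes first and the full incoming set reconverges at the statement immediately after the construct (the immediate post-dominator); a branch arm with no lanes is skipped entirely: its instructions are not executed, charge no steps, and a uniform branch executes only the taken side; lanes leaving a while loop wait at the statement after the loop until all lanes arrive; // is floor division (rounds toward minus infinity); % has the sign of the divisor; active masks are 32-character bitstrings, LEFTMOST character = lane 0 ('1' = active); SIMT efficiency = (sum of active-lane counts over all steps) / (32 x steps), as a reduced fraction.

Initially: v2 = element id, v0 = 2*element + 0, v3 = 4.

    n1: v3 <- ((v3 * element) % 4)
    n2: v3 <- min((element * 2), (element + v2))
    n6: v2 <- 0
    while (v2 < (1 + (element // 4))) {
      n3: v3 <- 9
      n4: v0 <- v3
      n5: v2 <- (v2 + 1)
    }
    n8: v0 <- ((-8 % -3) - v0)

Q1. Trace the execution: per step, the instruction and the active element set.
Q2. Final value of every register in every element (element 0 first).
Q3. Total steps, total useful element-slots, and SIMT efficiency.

step 0: v3 <- ((v3 * element) % 4)   11111111111111111111111111111111
step 1: v3 <- min((element * 2), (element + v2)) 11111111111111111111111111111111
step 2: v2 <- 0                      11111111111111111111111111111111
step 3: eval (v2 < (1 + (element // 4))) 11111111111111111111111111111111
step 4: v3 <- 9                      11111111111111111111111111111111
step 5: v0 <- v3                     11111111111111111111111111111111
step 6: v2 <- (v2 + 1)               11111111111111111111111111111111
step 7: eval (v2 < (1 + (element // 4))) 11111111111111111111111111111111
step 8: v3 <- 9                      00001111111111111111111111111111
step 9: v0 <- v3                     00001111111111111111111111111111
step 10: v2 <- (v2 + 1)               00001111111111111111111111111111
step 11: eval (v2 < (1 + (element // 4))) 00001111111111111111111111111111
step 12: v3 <- 9                      00000000111111111111111111111111
step 13: v0 <- v3                     00000000111111111111111111111111
step 14: v2 <- (v2 + 1)               00000000111111111111111111111111
step 15: eval (v2 < (1 + (element // 4))) 00000000111111111111111111111111
step 16: v3 <- 9                      00000000000011111111111111111111
step 17: v0 <- v3                     00000000000011111111111111111111
step 18: v2 <- (v2 + 1)               00000000000011111111111111111111
step 19: eval (v2 < (1 + (element // 4))) 00000000000011111111111111111111
step 20: v3 <- 9                      00000000000000001111111111111111
step 21: v0 <- v3                     00000000000000001111111111111111
step 22: v2 <- (v2 + 1)               00000000000000001111111111111111
step 23: eval (v2 < (1 + (element // 4))) 00000000000000001111111111111111
step 24: v3 <- 9                      00000000000000000000111111111111
step 25: v0 <- v3                     00000000000000000000111111111111
step 26: v2 <- (v2 + 1)               00000000000000000000111111111111
step 27: eval (v2 < (1 + (element // 4))) 00000000000000000000111111111111
step 28: v3 <- 9                      00000000000000000000000011111111
step 29: v0 <- v3                     00000000000000000000000011111111
step 30: v2 <- (v2 + 1)               00000000000000000000000011111111
step 31: eval (v2 < (1 + (element // 4))) 00000000000000000000000011111111
step 32: v3 <- 9                      00000000000000000000000000001111
step 33: v0 <- v3                     00000000000000000000000000001111
step 34: v2 <- (v2 + 1)               00000000000000000000000000001111
step 35: eval (v2 < (1 + (element // 4))) 00000000000000000000000000001111
step 36: v0 <- ((-8 % -3) - v0)       11111111111111111111111111111111

Answer: 37 steps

v2: 1,1,1,1,2,2,2,2,3,3,3,3,4,4,4,4,5,5,5,5,6,6,6,6,7,7,7,7,8,8,8,8
v0: -11,-11,-11,-11,-11,-11,-11,-11,-11,-11,-11,-11,-11,-11,-11,-11,-11,-11,-11,-11,-11,-11,-11,-11,-11,-11,-11,-11,-11,-11,-11,-11
v3: 9,9,9,9,9,9,9,9,9,9,9,9,9,9,9,9,9,9,9,9,9,9,9,9,9,9,9,9,9,9,9,9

steps = 37; useful = 736; efficiency = 736/1184 = 23/37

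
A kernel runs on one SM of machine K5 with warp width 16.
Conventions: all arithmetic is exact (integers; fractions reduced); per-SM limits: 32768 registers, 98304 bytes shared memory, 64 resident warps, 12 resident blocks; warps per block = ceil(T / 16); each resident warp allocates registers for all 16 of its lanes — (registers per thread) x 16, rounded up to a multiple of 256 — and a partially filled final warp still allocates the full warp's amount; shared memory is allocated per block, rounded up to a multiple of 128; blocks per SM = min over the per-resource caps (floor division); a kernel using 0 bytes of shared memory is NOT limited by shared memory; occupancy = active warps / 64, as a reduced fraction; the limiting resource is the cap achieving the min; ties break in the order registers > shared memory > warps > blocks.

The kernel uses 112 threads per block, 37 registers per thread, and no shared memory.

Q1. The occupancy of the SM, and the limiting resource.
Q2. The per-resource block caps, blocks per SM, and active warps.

Answer: occupancy 21/32, limited by registers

registers: 6 blocks
shared memory: no limit (kernel uses none)
warps: 9 blocks
blocks: 12 blocks

Answer: 6 blocks, 42 active warps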